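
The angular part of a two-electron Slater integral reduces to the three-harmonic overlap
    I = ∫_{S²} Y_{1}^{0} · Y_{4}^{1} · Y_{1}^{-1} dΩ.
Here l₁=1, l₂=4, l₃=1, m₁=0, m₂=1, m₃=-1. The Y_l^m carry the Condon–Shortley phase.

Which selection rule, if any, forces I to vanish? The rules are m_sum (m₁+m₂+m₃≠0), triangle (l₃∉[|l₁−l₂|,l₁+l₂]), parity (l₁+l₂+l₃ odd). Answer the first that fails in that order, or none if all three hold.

m₁+m₂+m₃ = 0 + 1 − 1 = 0  ✓
triangle: need |l₁−l₂| ≤ l₃ ≤ l₁+l₂ = [3,5]; l₃=1 is outside  ✗
parity: l₁+l₂+l₃ = 6 is even

triangle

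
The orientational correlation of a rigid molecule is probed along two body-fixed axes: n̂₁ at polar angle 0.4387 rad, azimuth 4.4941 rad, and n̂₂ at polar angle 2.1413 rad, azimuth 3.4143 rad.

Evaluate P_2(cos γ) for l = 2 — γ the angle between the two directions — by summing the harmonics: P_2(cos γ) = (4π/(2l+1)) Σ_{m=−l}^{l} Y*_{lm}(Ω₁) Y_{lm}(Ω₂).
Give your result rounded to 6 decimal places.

-0.346058

Addition theorem: P_2(cos γ) = (4π/5) Σ_m Y*_{lm}(Ω₁) Y_{lm}(Ω₂), m = −2…2:
  term(m=-2) = -0.01059 + 0.01586j   from Y*(Ω₁)=-0.06316 + 0.02947j, Y(Ω₂)=0.23392 - 0.14194j
  term(m=-1) = -0.04919 - 0.09199j   from Y*(Ω₁)=-0.06433 - 0.29003j, Y(Ω₂)=0.33817 - 0.09458j
  term(m=+0) = -0.01814 + 0.00000j   from Y*(Ω₁)=0.46007 + 0.00000j, Y(Ω₂)=-0.03943 + 0.00000j
  term(m=+1) = -0.04919 + 0.09199j   from Y*(Ω₁)=0.06433 - 0.29003j, Y(Ω₂)=-0.33817 - 0.09458j
  term(m=+2) = -0.01059 - 0.01586j   from Y*(Ω₁)=-0.06316 - 0.02947j, Y(Ω₂)=0.23392 + 0.14194j
Accumulated sum -0.13769 + 0.00000j; after 4π/(2l+1) scaling, -0.34606 + 0.00000j ⇒ P_2 = -0.346058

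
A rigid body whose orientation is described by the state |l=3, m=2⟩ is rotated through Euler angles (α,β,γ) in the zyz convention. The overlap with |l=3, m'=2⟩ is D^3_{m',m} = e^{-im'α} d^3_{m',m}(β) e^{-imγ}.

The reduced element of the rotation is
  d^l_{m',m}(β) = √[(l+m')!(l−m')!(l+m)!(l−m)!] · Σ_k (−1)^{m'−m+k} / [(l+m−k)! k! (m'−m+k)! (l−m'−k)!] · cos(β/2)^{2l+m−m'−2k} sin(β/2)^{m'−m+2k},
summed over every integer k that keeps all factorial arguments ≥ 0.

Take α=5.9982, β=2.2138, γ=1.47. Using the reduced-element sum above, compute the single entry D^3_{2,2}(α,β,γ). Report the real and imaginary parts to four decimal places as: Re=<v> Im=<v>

D^3_{2,2}(5.9982,2.2138,1.4700) = e^{-i·2·5.9982}·d^3_{2,2}(2.2138)·e^{-i·2·1.4700}. Compute d first:
Half-angle: c=0.447436, s=0.894316. N=√(120·1·120·1)=120.000000
Admissible k: 0..1 (factorial args all ≥0)
  k=0: (−1)^0·120.0000/(120)·0.4474^6·0.8943^0 = +0.008024
  k=1: (−1)^1·120.0000/(24)·0.4474^4·0.8943^2 = -0.160279
d^3_{2,2}(2.2138) = +0.008024 -0.160279 = -0.152255
Phases: e^{-i·(2)·5.9982}=+0.841917+0.539607i, e^{-i·(2)·1.4700}=-0.979749-0.200230i ⇒ D=+0.109140+0.106161i

Re=0.1091 Im=0.1062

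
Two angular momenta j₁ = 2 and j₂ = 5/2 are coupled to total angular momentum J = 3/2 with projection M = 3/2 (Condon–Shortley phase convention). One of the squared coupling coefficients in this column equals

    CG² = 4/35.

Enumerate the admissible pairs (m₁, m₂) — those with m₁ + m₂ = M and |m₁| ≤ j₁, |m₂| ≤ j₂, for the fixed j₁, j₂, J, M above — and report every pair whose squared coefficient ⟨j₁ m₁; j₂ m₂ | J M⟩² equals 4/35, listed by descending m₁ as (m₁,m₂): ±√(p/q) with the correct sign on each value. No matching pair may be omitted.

(2,-1/2): +√(4/35)

Admissible pairs with m₁+m₂ = M = 3/2: (-1,5/2), (0,3/2), (1,1/2), (2,-1/2)
  (m₁,m₂)=(2,-1/2): CG² = 4/35, CG = +√(4/35)   ← matches the target
  (m₁,m₂)=(1,1/2): CG² = 9/35, CG = −√(9/35)
  (m₁,m₂)=(0,3/2): CG² = 12/35, CG = +√(12/35)
  (m₁,m₂)=(-1,5/2): CG² = 2/7, CG = −√(2/7)
Pairs with CG² = 4/35: (2,-1/2): +√(4/35)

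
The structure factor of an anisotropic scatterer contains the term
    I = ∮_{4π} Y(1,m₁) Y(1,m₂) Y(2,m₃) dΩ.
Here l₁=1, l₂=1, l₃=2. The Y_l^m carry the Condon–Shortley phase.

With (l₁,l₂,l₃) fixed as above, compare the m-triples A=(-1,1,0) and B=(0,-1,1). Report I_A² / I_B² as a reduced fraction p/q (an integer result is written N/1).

1/3

l's match ⇒ only the (l;m) 3-j factors differ between A and B.
A: triangle coeff Δ(1,1,2) = 1/30; Σ_t [0,0]: t=0:+1/4 = 1/4; (3j)²=1/30 [(1 1 2; -1 1 0)], sign=+1
B: triangle coeff Δ(1,1,2) = 1/30; Σ_t [0,0]: t=0:+1/2 = 1/2; (3j)²=1/10 [(1 1 2; 0 -1 1)], sign=-1
I_A²/I_B² = (1/30)/(1/10) = 1/3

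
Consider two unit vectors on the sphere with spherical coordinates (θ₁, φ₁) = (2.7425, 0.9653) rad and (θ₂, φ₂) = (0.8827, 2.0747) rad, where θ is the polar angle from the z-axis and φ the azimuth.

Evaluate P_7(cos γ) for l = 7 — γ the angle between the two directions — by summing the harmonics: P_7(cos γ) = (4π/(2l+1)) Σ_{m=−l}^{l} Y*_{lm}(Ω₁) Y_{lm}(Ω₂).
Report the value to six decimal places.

Term-by-term m-sum for l=7 (normalisation 4π/15 = 0.837758):
  m=-7: (0.00060 + 0.00031j) × (-0.03087 - 0.07603j) = 0.00000 - 0.00005j  (running Σ = 0.00000 - 0.00005j)
  m=-6: (-0.00523 + 0.00280j) × (0.25066 + 0.02976j) = -0.00140 + 0.00055j  (running Σ = -0.00139 + 0.00049j)
  m=-5: (0.00372 - 0.03242j) × (-0.24951 + 0.34797j) = 0.01035 + 0.00938j  (running Σ = 0.00896 + 0.00987j)
  m=-4: (0.09319 + 0.08167j) × (-0.16015 - 0.33597j) = 0.01251 - 0.04439j  (running Σ = 0.02148 - 0.03451j)
  m=-3: (-0.31508 + 0.07901j) × (-0.01823 - 0.00108j) = 0.00583 - 0.00110j  (running Σ = 0.02731 - 0.03561j)
  m=-2: (0.18919 - 0.50294j) × (0.19315 - 0.30603j) = -0.11737 - 0.15504j  (running Σ = -0.09007 - 0.19066j)
  m=-1: (0.21685 + 0.31326j) × (0.06971 + 0.12643j) = -0.02449 + 0.04925j  (running Σ = -0.11456 - 0.14140j)
  m=0: (0.28621 + 0.00000j) × (0.32364 + 0.00000j) = 0.09263 + 0.00000j  (running Σ = -0.02193 - 0.14140j)
  m=1: (-0.21685 + 0.31326j) × (-0.06971 + 0.12643j) = -0.02449 - 0.04925j  (running Σ = -0.04642 - 0.19066j)
  m=2: (0.18919 + 0.50294j) × (0.19315 + 0.30603j) = -0.11737 + 0.15504j  (running Σ = -0.16379 - 0.03561j)
  m=3: (0.31508 + 0.07901j) × (0.01823 - 0.00108j) = 0.00583 + 0.00110j  (running Σ = -0.15796 - 0.03451j)
  m=4: (0.09319 - 0.08167j) × (-0.16015 + 0.33597j) = 0.01251 + 0.04439j  (running Σ = -0.14545 + 0.00987j)
  m=5: (-0.00372 - 0.03242j) × (0.24951 + 0.34797j) = 0.01035 - 0.00938j  (running Σ = -0.13509 + 0.00049j)
  m=6: (-0.00523 - 0.00280j) × (0.25066 - 0.02976j) = -0.00140 - 0.00055j  (running Σ = -0.13649 - 0.00005j)
  m=7: (-0.00060 + 0.00031j) × (0.03087 - 0.07603j) = 0.00000 + 0.00005j  (running Σ = -0.13648 + 0.00000j)
Total Σ_m = -0.13648 + 0.00000j. Multiply by 0.837758: -0.11434 + 0.00000j. P_7(cos γ) = -0.114340

-0.114340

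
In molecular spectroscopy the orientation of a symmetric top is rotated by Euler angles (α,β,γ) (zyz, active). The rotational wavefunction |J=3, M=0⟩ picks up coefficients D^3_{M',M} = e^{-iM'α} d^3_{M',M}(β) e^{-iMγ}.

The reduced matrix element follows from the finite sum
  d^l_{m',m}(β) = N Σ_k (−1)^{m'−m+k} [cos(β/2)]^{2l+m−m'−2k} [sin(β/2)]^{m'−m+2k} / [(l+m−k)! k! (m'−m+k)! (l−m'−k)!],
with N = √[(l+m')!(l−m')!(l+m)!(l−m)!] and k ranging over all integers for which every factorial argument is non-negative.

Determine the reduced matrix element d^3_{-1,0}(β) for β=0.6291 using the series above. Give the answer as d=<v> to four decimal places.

d=0.5781

d^3_{-1,0}(β=0.6291) via the finite sum:
With c≡cos(β/2)=0.950936 and s≡sin(β/2)=0.309389, N=[2·24·6·6]^{1/2}=41.569219
k∈{1,2,3} keeps every argument non-negative
  k=1: (−1)^0·41.5692/(12)·0.9509^5·0.3094^1 = +0.833395
  k=2: (−1)^1·41.5692/(4)·0.9509^3·0.3094^3 = -0.264654
  k=3: (−1)^2·41.5692/(12)·0.9509^1·0.3094^5 = +0.009338
d^3_{-1,0}(0.6291) = +0.833395 -0.264654 +0.009338 = +0.578079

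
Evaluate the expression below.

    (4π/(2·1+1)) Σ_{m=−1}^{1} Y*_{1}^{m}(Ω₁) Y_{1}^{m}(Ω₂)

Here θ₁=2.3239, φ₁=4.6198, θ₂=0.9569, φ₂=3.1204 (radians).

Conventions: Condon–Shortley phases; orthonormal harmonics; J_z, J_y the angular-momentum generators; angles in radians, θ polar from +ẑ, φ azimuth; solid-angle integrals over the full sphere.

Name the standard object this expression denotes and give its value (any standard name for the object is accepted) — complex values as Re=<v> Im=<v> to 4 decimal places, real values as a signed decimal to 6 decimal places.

This sum is the spherical-harmonic addition theorem: it equals the Legendre polynomial P_l(cos γ) of the angle γ between the two directions.
Term-by-term m-sum for l=1 (normalisation 4π/3 = 4.188790):
  [-1]  conj(Y_{1,-1})(Ω₁) = (-0.023305, -0.250982) ; Y_{1,-1}(Ω₂) = (-0.282347, -0.005985) ; Δ = (0.005078, 0.071004)
  [+0]  conj(Y_{1,0})(Ω₁) = (-0.334158, -0.000000) ; Y_{1,0}(Ω₂) = (0.281463, 0.000000) ; Δ = (-0.094053, -0.000000)
  [+1]  conj(Y_{1,1})(Ω₁) = (0.023305, -0.250982) ; Y_{1,1}(Ω₂) = (0.282347, -0.005985) ; Δ = (0.005078, -0.071004)
Total Σ_m = (-0.083897, 0.000000). Multiply by 4.188790: (-0.351427, 0.000000). P_1(cos γ) = -0.351427

Legendre polynomial (addition theorem), -0.351427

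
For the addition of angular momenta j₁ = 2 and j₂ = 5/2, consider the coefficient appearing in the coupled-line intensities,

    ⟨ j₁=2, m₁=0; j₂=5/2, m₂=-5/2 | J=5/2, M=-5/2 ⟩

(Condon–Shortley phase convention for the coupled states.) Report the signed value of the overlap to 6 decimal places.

+√(5/14) ≈ +0.597614

triangle: 2!·2!·3!/8! = 24/40320
(j±m)!: 2!·2!·0!·5!·0!·5! = 57600
prefactor² = (2J+1)·Δ·N² = 1440/7
  k=0: +1/(0!·2!·2!·0!·0!·3!) = 1/24
Σ = 1/24  ⇒  CG² = 1440/7·(1/24)² = 5/14
CG = +√(5/14) = +0.597614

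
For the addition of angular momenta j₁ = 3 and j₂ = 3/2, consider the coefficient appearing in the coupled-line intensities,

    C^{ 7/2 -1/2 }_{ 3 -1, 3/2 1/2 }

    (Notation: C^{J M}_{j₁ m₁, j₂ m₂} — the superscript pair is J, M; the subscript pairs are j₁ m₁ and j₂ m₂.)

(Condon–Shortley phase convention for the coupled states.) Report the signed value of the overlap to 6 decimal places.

−√(2/7) ≈ -0.534522

triangle: 1!×5!×2!/9! = 240/362880
(j±m)!: 2!×4!×2!×1!×3!×4! = 13824
prefactor² = (2J+1)×Δ×N² = 512/7
  k=0: +1/(0!×1!×4!×2!×1!×0!) = 1/48
  k=1: −1/(1!×0!×3!×1!×2!×1!) = -1/12
Σ = -1/16  ⇒  CG² = 512/7×(-1/16)² = 2/7
CG = −√(2/7) = -0.534522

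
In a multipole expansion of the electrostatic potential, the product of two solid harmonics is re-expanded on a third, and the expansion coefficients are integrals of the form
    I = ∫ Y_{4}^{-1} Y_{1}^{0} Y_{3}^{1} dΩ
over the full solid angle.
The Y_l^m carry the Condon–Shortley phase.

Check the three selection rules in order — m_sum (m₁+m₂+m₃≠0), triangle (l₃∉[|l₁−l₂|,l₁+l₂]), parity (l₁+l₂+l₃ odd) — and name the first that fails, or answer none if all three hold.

m₁+m₂+m₃ = -1 + 0 + 1 = 0  ✓
triangle: |4−1|=3 ≤ l₃=3 ≤ 4+1=5  ✓
parity: l₁+l₂+l₃ = 8 is even  ✓

none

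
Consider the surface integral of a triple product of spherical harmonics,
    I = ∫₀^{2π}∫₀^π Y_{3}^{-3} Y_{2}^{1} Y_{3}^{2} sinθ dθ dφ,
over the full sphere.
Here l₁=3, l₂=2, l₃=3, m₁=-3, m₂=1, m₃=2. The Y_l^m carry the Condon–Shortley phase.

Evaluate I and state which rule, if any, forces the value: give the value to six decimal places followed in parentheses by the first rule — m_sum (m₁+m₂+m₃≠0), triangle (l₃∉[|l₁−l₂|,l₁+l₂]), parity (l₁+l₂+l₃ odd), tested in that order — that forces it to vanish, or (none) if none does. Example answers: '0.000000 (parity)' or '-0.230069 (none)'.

-0.210261 (none)

Rules hold: Σm=0, L=8 even, 1≤3≤5.
N = 7·5·7 = 245
Δ = 2!·4!·2!/9! = 1/3780
Racah Σ t=0..2: t=0:+1/24 t=1:−1/4 t=2:+1/24 = -1/6
⇒ 3j(3 2 3; 0 0 0)² = 4/105, sgn +1
Racah Σ t=2..2: t=2:+1/48 = 1/48
⇒ 3j(3 2 3; -3 1 2)² = 5/84, sgn -1
4πI² = N·(3j₀)²·(3jₘ)² = 5/9
I = -1·√(0.555556/4π) = -0.21026104
No selection rule forces the value: the integral is nonzero (none).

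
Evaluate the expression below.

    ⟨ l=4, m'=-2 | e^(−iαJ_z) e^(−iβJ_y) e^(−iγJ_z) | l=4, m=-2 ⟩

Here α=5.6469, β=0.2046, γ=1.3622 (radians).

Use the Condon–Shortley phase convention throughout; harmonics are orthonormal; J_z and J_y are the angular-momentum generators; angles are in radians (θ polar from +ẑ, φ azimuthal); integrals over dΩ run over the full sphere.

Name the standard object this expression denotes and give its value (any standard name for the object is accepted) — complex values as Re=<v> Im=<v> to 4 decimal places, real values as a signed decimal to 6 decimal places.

This is a Wigner D-matrix element — the rotation-matrix element ⟨l m'| R(α,β,γ) |l m⟩ in the angular-momentum basis.
Split into d^4_{-2,-2}(β=0.2046) × two z-phases.
With c≡cos(β/2)=0.994772 and s≡sin(β/2)=0.102122, N=[2·720·2·720]^{1/2}=1440.000000
k: max(0,(-2)−(-2))=0 … min(4+(-2),4−(-2))=2
  k=0: (−1)^0·1440.0000/(1440)·0.9948^8·0.1021^0 = +0.958933
  k=1: (−1)^1·1440.0000/(120)·0.9948^6·0.1021^2 = -0.121271
  k=2: (−1)^2·1440.0000/(96)·0.9948^4·0.1021^4 = +0.001598
d^4_{-2,-2}(0.2046) = +0.958933 -0.121271 +0.001598 = +0.839259
D = (+0.293825-0.955859i)·(+0.839259)·(-0.914230+0.405195i) = +0.099609+0.833327i

Wigner D-matrix element, Re=0.0996 Im=0.8333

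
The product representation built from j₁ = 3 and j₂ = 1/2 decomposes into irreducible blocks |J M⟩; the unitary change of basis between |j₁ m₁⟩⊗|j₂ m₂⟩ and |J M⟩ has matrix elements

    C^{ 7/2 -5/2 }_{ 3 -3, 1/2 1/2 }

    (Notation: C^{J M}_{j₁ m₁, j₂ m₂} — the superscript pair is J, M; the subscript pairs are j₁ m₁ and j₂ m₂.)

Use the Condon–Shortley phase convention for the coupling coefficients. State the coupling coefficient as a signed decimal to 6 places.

√[8·0!6!1!/8! · 0!6!1!0!1!6!] = √(518400/7)
  +(−1)^0/∏(0,0,6,1,0,0)! = 1/720  (running 1/720)
⟨..|..⟩ = √(518400/7)·(1/720) = +0.377964

+√(1/7) ≈ +0.377964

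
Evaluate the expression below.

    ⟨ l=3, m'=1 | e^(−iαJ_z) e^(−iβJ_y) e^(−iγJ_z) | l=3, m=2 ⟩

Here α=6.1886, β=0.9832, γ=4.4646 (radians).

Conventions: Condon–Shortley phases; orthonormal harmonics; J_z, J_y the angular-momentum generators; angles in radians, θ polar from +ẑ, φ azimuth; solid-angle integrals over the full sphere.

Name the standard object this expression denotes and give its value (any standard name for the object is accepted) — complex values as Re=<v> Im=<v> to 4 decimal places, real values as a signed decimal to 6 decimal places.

This is a Wigner D-matrix element — the rotation-matrix element ⟨l m'| R(α,β,γ) |l m⟩ in the angular-momentum basis.
Split into d^3_{1,2}(β=0.9832) × two z-phases.
c=cos(0.983200/2)=0.881579, s=sin(0.983200/2)=0.472037; N=√[24·2·120·1]=75.894664
k: max(0,(2)−(1))=1 … min(3+(2),3−(1))=2
  k=1: (−1)^0·75.8947/(24)·0.8816^5·0.4720^1 = +0.794843
  k=2: (−1)^1·75.8947/(12)·0.8816^3·0.4720^3 = -0.455766
d^3_{1,2}(0.9832) = +0.794843 -0.455766 = +0.339078
D = (+0.995530+0.094444i)·(+0.339078)·(-0.879694-0.475540i) = -0.281723-0.188696i

Wigner D-matrix element, Re=-0.2817 Im=-0.1887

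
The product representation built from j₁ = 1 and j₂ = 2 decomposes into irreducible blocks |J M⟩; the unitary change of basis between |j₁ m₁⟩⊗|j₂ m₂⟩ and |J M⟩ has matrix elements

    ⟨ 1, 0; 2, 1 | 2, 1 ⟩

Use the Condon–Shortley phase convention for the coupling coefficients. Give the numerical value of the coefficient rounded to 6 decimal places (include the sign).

j₁+j₂−J=1  J+j₁−j₂=1  J−j₁+j₂=3  j₁+j₂+J+1=6
(j₁±m₁, j₂±m₂, J±M) = (1,1,3,1,3,1)
P² = 3/2
sum k=0..1:
  [0] +1/6 = 1/6
  [1] −1/2 = -1/2
S = -1/3
C² = P²·S² = 1/6 ; C = -0.408248

-0.408248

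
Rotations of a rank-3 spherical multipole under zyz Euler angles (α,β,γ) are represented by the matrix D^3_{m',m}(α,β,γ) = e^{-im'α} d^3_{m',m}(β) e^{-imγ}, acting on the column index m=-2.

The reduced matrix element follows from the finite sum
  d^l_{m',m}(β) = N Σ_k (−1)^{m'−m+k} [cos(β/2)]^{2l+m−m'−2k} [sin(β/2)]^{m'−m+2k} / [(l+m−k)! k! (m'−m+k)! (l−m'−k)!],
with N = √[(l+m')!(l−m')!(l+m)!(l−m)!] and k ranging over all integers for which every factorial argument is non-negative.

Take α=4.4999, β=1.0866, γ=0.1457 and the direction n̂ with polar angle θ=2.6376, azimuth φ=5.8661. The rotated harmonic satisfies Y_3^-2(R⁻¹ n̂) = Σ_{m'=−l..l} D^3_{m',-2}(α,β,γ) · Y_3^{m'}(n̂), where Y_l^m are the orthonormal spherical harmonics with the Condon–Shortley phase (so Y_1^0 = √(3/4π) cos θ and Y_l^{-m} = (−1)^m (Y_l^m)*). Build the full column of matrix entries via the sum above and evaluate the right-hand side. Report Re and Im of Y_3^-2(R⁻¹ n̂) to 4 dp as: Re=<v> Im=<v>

Need the full column D^3_{m',-2} for m'=−3..3 at α=4.4999, β=1.0866, γ=0.1457.
cos(β/2)=0.856007, sin(β/2)=0.516964
d^3_{-3,-2}: single k=1 term ⇒ +0.582000;  D = +0.197415+0.547496i
d^3_{-2,-2}: k∈[0..1] ⇒ +0.393428 -0.717464 = -0.324036;  D = +0.321149-0.043155i
d^3_{-1,-2}: k∈[0..1] ⇒ -0.751359 +0.548078 = -0.203281;  D = -0.016024+0.202648i
d^3_{0,-2}: k∈[0..1] ⇒ +0.785942 -0.286652 = +0.499290;  D = +0.478241+0.143443i
d^3_{1,-2}: k∈[0..1] ⇒ -0.548078 +0.099949 = -0.448129;  D = +0.216372-0.392432i
d^3_{2,-2}: k∈[0..1] ⇒ +0.261677 -0.019088 = +0.242589;  D = -0.182958-0.159298i
d^3_{3,-2}: single k=0 term ⇒ -0.077420;  D = -0.062009+0.046355i
Y_3^{m'}(θ=2.6376,φ=5.8661) and Σ D·Y over m':
  (+0.1974+0.5475i)·(+0.0148+0.0446i)  (+0.3211-0.0432i)·(-0.1402-0.1546i)  (-0.0160+0.2026i)·(+0.4044+0.1792i)  (+0.4782+0.1434i)·(-0.2725+0.0000i)  (+0.2164-0.3924i)·(-0.4044+0.1792i)  (-0.1830-0.1593i)·(-0.1402+0.1546i)  (-0.0620+0.0464i)·(-0.0148+0.0446i)
Y_3^-2(R⁻¹ n̂) = -0.214378+0.201335i

Re=-0.2144 Im=0.2013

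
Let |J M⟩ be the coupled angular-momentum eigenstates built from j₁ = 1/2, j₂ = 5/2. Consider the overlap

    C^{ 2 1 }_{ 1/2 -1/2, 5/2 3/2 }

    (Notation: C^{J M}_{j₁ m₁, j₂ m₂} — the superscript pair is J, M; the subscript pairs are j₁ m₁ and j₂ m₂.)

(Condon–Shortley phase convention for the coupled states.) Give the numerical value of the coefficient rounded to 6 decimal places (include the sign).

√[5·1!0!4!/6! · 0!1!4!1!3!1!] = √(24)
  +(−1)^1/∏(1,0,0,3,0,1)! = -1/6  (running -1/6)
⟨..|..⟩ = √(24)·(-1/6) = -0.816497

-0.816497  (= −√(2/3))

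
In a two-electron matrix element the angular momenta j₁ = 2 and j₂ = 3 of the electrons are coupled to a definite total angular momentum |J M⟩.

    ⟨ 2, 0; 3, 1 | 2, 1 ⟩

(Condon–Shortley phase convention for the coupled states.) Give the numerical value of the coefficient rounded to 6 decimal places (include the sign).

triangle: 3!·1!·3!/8! = 36/40320
(j±m)!: 2!·2!·4!·2!·3!·1! = 1152
prefactor² = (2J+1)·Δ·N² = 36/7
  k=1: −1/(1!·2!·1!·3!·0!·0!) = -1/12
  k=2: +1/(2!·1!·0!·2!·1!·1!) = 1/4
Σ = 1/6  ⇒  CG² = 36/7·(1/6)² = 1/7
CG = +√(1/7) = +0.377964

+√(1/7) ≈ +0.377964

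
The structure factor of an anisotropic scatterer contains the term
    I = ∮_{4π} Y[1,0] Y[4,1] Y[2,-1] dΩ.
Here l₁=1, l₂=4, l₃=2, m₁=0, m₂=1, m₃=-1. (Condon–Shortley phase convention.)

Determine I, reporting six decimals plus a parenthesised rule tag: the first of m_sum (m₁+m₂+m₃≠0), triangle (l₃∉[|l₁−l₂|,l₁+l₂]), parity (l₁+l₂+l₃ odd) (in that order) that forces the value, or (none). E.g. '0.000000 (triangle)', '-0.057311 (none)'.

0.000000 (triangle)

l₃=2 ∉ [3,5] — triangle fails ⇒ I = 0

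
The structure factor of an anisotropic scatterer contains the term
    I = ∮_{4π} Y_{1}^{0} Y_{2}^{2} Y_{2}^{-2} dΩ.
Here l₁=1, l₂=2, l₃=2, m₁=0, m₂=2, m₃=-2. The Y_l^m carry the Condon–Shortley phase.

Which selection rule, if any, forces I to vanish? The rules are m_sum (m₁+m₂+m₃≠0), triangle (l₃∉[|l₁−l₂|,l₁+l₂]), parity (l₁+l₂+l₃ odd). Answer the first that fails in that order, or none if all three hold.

azimuthal sum: 0 + 2 − 2 = 0  ✓
1 ≤ 2 ≤ 3 (triangle on l)  ✓
L = 1 + 2 + 2 = 5 (odd)  ✗

parity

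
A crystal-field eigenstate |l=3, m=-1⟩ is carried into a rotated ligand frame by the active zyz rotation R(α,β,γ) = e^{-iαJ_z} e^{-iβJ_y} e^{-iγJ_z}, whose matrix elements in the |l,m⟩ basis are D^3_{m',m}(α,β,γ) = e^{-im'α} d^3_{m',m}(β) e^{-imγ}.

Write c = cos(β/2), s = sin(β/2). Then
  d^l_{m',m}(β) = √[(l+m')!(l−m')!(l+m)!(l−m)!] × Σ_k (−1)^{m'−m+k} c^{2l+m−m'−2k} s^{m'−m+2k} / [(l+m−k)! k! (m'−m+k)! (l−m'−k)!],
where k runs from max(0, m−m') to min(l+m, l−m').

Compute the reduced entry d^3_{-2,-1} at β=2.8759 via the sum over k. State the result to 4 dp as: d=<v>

d=-0.0142

d^3_{-2,-1}(β=2.8759) via the finite sum:
c=cos(2.875900/2)=0.132456, s=sin(2.875900/2)=0.991189; N=√[1·120·2·24]=75.894664
The bounds max(0,m−m')=1 and min(l+m,l−m')=2 give 2 terms
  k=1: (−1)^0·75.8947/(24)·0.1325^5·0.9912^1 = +0.000128
  k=2: (−1)^1·75.8947/(12)·0.1325^3·0.9912^3 = -0.014312
d^3_{-2,-1}(2.8759) = +0.000128 -0.014312 = -0.014185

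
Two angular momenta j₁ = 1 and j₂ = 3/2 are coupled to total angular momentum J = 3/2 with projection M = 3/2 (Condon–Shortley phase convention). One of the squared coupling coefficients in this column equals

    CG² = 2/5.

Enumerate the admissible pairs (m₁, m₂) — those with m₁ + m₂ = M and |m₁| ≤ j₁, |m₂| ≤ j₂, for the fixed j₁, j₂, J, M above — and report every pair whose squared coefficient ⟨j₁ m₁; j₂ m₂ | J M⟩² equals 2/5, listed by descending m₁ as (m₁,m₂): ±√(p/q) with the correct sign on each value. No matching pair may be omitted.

(1,1/2): +√(2/5)

Admissible pairs with m₁+m₂ = M = 3/2: (0,3/2), (1,1/2)
  (m₁,m₂)=(1,1/2): CG² = 2/5, CG = +√(2/5)   ← matches the target
  (m₁,m₂)=(0,3/2): CG² = 3/5, CG = −√(3/5)
Pairs with CG² = 2/5: (1,1/2): +√(2/5)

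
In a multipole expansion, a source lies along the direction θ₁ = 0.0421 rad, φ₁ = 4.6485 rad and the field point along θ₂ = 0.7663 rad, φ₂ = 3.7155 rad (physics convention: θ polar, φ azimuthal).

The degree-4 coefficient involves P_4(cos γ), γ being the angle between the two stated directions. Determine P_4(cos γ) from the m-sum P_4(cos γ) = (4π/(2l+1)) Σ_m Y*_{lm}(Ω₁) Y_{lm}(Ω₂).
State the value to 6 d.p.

Addition theorem: P_4(cos γ) = (4π/9) Σ_m Y*_{lm}(Ω₁) Y_{lm}(Ω₂), m = −4…4:
  term(m=-4) = (-0.000000, -0.000000)   from Y*(Ω₁)=(0.000001, -0.000000), Y(Ω₂)=(-0.067856, -0.076617)
  term(m=-3) = (-0.000026, 0.000009)   from Y*(Ω₁)=(0.000018, 0.000092), Y(Ω₂)=(0.045219, 0.297330)
  term(m=-2) = (-0.000437, 0.001438)   from Y*(Ω₁)=(-0.003519, 0.000452), Y(Ω₂)=(0.173916, -0.386348)
  term(m=-1) = (0.007075, 0.009546)   from Y*(Ω₁)=(-0.005065, -0.079165), Y(Ω₂)=(-0.125781, 0.081317)
  term(m=+0) = (-0.278779, 0.000000)   from Y*(Ω₁)=(0.838801, -0.000000), Y(Ω₂)=(-0.332354, 0.000000)
  term(m=+1) = (0.007075, -0.009546)   from Y*(Ω₁)=(0.005065, -0.079165), Y(Ω₂)=(0.125781, 0.081317)
  term(m=+2) = (-0.000437, -0.001438)   from Y*(Ω₁)=(-0.003519, -0.000452), Y(Ω₂)=(0.173916, 0.386348)
  term(m=+3) = (-0.000026, -0.000009)   from Y*(Ω₁)=(-0.000018, 0.000092), Y(Ω₂)=(-0.045219, 0.297330)
  term(m=+4) = (-0.000000, 0.000000)   from Y*(Ω₁)=(0.000001, 0.000000), Y(Ω₂)=(-0.067856, 0.076617)
Σ over m = (-0.265558, -0.000000); ×(4π/9) → (-0.370788, -0.000000). Real part: -0.370788

-0.370788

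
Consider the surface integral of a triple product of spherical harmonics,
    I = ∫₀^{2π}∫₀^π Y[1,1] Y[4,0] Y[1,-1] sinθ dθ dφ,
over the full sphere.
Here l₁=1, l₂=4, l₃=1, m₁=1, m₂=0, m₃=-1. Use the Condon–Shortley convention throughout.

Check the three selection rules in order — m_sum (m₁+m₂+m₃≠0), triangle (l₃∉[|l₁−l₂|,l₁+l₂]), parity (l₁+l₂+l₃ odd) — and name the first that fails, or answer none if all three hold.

azimuthal sum: 1 + 0 − 1 = 0  ✓
l₃ must lie in [3,5]; have l₃=1  ✗
L = 1 + 4 + 1 = 6 (even)

triangle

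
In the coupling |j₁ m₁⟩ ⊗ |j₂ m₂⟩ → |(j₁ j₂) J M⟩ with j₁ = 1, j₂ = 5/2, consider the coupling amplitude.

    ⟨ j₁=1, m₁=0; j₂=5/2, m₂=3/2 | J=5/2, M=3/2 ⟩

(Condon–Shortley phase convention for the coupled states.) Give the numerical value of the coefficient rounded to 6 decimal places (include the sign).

−√(9/35) = -0.507093

j₁+j₂−J=1  J+j₁−j₂=1  J−j₁+j₂=4  j₁+j₂+J+1=7
(j₁±m₁, j₂±m₂, J±M) = (1,1,4,1,4,1)
P² = 576/35
sum k=0..1:
  [0] +1/24 = 1/24
  [1] −1/6 = -1/6
S = -1/8
C² = P²·S² = 9/35 ; C = -0.507093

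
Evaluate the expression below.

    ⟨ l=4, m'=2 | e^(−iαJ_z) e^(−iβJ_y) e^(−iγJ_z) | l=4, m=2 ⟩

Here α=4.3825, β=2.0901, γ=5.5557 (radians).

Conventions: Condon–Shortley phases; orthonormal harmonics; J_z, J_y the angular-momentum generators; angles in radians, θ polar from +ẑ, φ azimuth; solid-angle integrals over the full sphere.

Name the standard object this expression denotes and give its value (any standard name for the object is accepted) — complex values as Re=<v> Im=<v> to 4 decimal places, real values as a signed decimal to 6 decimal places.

This is a Wigner D-matrix element — the rotation-matrix element ⟨l m'| R(α,β,γ) |l m⟩ in the angular-momentum basis.
First d^4_{2,2}(β=2.0901), then the phase factors e^{-i(2)α} and e^{-i(2)γ}:
c=cos(2.090100/2)=0.501859, s=sin(2.090100/2)=0.864950; N=√[720·2·720·2]=1440.000000
k∈{0,1,2} keeps every argument non-negative
  k=0: (−1)^0·1440.0000/(1440)·0.5019^8·0.8649^0 = +0.004024
  k=1: (−1)^1·1440.0000/(120)·0.5019^6·0.8649^2 = -0.143434
  k=2: (−1)^2·1440.0000/(96)·0.5019^4·0.8649^4 = +0.532574
d^4_{2,2}(2.0901) = +0.004024 -0.143434 +0.532574 = +0.393165
Attach z-rotation phases: D = e^{-i(2)(4.3825)}·(+0.393165)·e^{-i(2)(5.5557)} = +0.203471-0.336419i

Wigner D-matrix element, Re=0.2035 Im=-0.3364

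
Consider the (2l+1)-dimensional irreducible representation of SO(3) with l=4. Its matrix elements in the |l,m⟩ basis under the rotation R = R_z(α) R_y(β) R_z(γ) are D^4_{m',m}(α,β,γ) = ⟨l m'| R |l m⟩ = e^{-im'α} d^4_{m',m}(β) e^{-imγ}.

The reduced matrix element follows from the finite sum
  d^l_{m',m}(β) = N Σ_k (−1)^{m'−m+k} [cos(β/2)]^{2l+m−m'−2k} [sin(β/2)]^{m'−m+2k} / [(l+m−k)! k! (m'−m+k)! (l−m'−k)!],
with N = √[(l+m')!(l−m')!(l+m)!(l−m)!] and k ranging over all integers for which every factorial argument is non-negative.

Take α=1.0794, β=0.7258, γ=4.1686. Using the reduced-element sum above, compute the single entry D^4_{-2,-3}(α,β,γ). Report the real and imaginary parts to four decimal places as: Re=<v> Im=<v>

Split into d^4_{-2,-3}(β=0.7258) × two z-phases.
With c≡cos(β/2)=0.934871 and s≡sin(β/2)=0.354987, N=[2·720·1·5040]^{1/2}=2693.993318
k∈{0,1} keeps every argument non-negative
  k=0: (−1)^1·2693.9933/(720)·0.9349^7·0.3550^1 = -0.828970
  k=1: (−1)^2·2693.9933/(240)·0.9349^5·0.3550^3 = +0.358576
d^4_{-2,-3}(0.7258) = -0.828970 +0.358576 = -0.470394
Attach z-rotation phases: D = e^{-i(-2)(1.0794)}·(-0.470394)·e^{-i(-3)(4.1686)} = +0.236757-0.406469i

Re=0.2368 Im=-0.4065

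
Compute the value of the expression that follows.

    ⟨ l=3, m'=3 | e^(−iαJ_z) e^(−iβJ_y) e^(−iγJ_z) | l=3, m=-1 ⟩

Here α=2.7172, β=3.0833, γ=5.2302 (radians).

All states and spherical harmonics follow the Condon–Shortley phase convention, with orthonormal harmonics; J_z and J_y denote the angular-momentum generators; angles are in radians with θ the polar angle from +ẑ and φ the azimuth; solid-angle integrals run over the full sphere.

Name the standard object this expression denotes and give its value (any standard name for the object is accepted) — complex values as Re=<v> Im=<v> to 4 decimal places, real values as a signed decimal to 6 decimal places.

Wigner D-matrix element, Re=-0.0032 Im=-0.0007

This is a Wigner D-matrix element — the rotation-matrix element ⟨l m'| R(α,β,γ) |l m⟩ in the angular-momentum basis.
First d^3_{3,-1}(β=3.0833), then the phase factors e^{-i(3)α} and e^{-i(-1)γ}:
c=cos(3.083300/2)=0.029142, s=sin(3.083300/2)=0.999575; N=√[720·1·2·24]=185.903201
k: max(0,(-1)−(3))=0 … min(3+(-1),3−(3))=0
  k=0: (−1)^4·185.9032/(48)·0.0291^2·0.9996^4 = +0.003284
d^3_{3,-1}(3.0833) = +0.003284
Phases: e^{-i·(3)·2.7172}=-0.293244-0.956038i, e^{-i·(-1)·5.2302}=+0.494979-0.868905i ⇒ D=-0.003204-0.000717i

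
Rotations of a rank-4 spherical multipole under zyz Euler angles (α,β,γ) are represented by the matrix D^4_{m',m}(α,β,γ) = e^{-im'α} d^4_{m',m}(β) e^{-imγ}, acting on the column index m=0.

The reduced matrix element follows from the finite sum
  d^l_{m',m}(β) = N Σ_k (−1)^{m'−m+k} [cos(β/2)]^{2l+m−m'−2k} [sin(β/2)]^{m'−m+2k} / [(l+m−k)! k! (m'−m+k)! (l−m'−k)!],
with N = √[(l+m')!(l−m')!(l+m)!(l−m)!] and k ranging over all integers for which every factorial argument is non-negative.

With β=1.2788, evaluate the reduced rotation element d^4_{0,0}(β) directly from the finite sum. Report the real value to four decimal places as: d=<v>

d=0.0943

d^4_{0,0}(β=1.2788) via the finite sum:
c=cos(1.278800/2)=0.802454, s=sin(1.278800/2)=0.596714; N=√[24·24·24·24]=576.000000
The bounds max(0,m−m')=0 and min(l+m,l−m')=4 give 5 terms
  k=0: (−1)^0·576.0000/(576)·0.8025^8·0.5967^0 = +0.171934
  k=1: (−1)^1·576.0000/(36)·0.8025^6·0.5967^2 = -1.521154
  k=2: (−1)^2·576.0000/(16)·0.8025^4·0.5967^4 = +1.892553
  k=3: (−1)^3·576.0000/(36)·0.8025^2·0.5967^6 = -0.465112
  k=4: (−1)^4·576.0000/(576)·0.8025^0·0.5967^8 = +0.016074
d^4_{0,0}(1.2788) = +0.171934 -1.521154 +1.892553 -0.465112 +0.016074 = +0.094295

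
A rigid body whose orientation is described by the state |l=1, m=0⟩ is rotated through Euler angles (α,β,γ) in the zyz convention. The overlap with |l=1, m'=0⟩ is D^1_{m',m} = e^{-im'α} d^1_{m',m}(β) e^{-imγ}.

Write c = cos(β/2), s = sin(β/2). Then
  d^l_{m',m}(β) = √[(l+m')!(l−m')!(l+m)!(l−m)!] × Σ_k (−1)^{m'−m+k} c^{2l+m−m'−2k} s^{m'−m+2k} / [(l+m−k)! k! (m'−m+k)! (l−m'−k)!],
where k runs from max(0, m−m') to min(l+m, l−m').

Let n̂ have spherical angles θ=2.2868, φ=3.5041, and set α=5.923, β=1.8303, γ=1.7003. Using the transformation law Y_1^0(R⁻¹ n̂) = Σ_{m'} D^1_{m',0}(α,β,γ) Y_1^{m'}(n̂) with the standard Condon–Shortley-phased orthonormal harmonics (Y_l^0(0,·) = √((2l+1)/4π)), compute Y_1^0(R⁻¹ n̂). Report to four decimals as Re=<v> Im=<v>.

Need the full column D^1_{m',0} for m'=−1..1 at α=5.9230, β=1.8303, γ=1.7003.
cos(β/2)=0.609672, sin(β/2)=0.792654
d^1_{-1,0}: single k=1 term ⇒ +0.683431;  D = +0.639576-0.240874i
d^1_{0,0}: k∈[0..1] ⇒ +0.371700 -0.628300 = -0.256601;  D = -0.256601+0.000000i
d^1_{1,0}: single k=0 term ⇒ -0.683431;  D = -0.639576-0.240874i
Y_1^{m'}(θ=2.2868,φ=3.5041) and Σ D·Y over m':
  (+0.6396-0.2409i)·(-0.2437+0.0924i)  (-0.2566+0.0000i)·(-0.3207+0.0000i)  (-0.6396-0.2409i)·(+0.2437+0.0924i)
Y_1^0(R⁻¹ n̂) = -0.184924+0.000000i

Re=-0.1849 Im=0.0000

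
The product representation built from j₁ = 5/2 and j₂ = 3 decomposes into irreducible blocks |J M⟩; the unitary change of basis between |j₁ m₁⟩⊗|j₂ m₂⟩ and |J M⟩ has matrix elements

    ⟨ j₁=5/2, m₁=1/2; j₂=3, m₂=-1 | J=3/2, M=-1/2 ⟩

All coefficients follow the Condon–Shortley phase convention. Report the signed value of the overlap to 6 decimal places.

√[4·4!1!2!/8! · 3!2!2!4!1!2!] = √(192/35)
  +(−1)^1/∏(1,3,1,1,0,1)! = -1/6  (running -1/6)
  +(−1)^2/∏(2,2,0,0,1,2)! = 1/8  (running -1/24)
⟨..|..⟩ = √(192/35)·(-1/24) = -0.097590

−√(1/105) = -0.097590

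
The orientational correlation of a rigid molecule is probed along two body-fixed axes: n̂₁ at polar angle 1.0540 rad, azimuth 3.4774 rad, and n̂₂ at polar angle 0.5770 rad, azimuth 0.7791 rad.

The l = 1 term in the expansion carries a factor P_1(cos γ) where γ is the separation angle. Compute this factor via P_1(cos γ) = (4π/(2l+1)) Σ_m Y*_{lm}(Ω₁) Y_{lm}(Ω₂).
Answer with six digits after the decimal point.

-0.014326

Addition theorem: P_1(cos γ) = (4π/3) Σ_m Y*_{lm}(Ω₁) Y_{lm}(Ω₂), m = −1…1:
  term(m=-1) = -0.05114 + 0.02428j   from Y*(Ω₁)=-0.28360 - 0.09898j, Y(Ω₂)=0.13411 - 0.13243j
  term(m=+0) = 0.09886 + 0.00000j   from Y*(Ω₁)=0.24142 + 0.00000j, Y(Ω₂)=0.40950 + 0.00000j
  term(m=+1) = -0.05114 - 0.02428j   from Y*(Ω₁)=0.28360 - 0.09898j, Y(Ω₂)=-0.13411 - 0.13243j
Σ over m = -0.00342 + 0.00000j; ×(4π/3) → -0.01433 + 0.00000j. Real part: -0.014326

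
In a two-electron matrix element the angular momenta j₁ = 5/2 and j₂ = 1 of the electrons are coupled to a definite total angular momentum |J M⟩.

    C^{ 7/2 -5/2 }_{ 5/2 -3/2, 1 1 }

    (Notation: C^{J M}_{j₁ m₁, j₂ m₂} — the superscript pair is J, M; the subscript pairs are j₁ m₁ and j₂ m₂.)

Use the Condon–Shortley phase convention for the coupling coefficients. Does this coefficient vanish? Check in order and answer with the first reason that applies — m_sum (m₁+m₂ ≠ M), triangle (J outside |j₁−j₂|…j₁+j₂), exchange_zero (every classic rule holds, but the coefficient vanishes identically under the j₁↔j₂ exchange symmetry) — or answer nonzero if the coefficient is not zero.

m_sum

m-sum: m₁+m₂ = -3/2+1 = -1/2, M = -5/2  ✗ ⇒ coefficient is 0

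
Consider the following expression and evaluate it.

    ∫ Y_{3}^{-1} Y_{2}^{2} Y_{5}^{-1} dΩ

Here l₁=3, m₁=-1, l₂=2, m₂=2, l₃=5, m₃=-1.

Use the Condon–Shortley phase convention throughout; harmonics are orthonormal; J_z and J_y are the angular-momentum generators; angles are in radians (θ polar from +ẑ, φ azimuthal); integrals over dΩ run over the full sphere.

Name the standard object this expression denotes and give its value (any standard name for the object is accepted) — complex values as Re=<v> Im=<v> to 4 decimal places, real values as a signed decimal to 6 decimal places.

Gaunt coefficient, -0.092802

This is a Gaunt coefficient — the integral of a triple product of spherical harmonics over the sphere.
Checks pass: Σm=0; 10 even; l₃=5∈[1,5].
(2·3+1)(2·2+1)(2·5+1) = 385
Δ: 0! 6! 4! / 11! → 1/2310
sum: t=0:+1/144 = 1/144
3j²(3 2 5; 0 0 0) = Δ·Π!·Σ² = 10/231  (sign -1)
sum: t=0:+1/1152 = 1/1152
3j²(3 2 5; -1 2 -1) = Δ·Π!·Σ² = 1/154  (sign +1)
combine: 4πI² = 385·10/231·1/154 = 25/231
take √, sign -1: I = -0.09280237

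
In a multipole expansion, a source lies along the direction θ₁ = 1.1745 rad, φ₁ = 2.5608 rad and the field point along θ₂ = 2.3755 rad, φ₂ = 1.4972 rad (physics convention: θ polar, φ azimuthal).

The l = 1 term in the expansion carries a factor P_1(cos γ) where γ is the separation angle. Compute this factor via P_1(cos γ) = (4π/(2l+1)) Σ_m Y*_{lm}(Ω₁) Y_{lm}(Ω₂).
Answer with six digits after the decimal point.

0.032503

Term-by-term m-sum for l=1 (normalisation 4π/3 = 4.188790):
  term(m=-1) = +0.037083+0.066734i   from Y*(Ω₁)=-0.266457+0.174876i, Y(Ω₂)=+0.017613-0.238891i
  term(m=+0) = -0.066407+0.000000i   from Y*(Ω₁)=+0.188603-0.000000i, Y(Ω₂)=-0.352099+0.000000i
  term(m=+1) = +0.037083-0.066734i   from Y*(Ω₁)=+0.266457+0.174876i, Y(Ω₂)=-0.017613-0.238891i
Accumulated sum +0.007759+0.000000i; after 4π/(2l+1) scaling, +0.032503+0.000000i ⇒ P_1 = 0.032503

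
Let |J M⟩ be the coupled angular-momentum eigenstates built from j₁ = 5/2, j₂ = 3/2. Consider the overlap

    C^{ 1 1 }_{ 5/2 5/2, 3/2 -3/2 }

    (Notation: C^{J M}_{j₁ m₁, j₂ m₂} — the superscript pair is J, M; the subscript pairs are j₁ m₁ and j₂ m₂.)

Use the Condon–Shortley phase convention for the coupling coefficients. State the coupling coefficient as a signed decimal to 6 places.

√[3·3!2!0!/6! · 5!0!0!3!2!0!] = √(72)
  +(−1)^0/∏(0,3,0,0,2,0)! = 1/12  (running 1/12)
⟨..|..⟩ = √(72)·(1/12) = +0.707107

+0.707107  (= +√(1/2))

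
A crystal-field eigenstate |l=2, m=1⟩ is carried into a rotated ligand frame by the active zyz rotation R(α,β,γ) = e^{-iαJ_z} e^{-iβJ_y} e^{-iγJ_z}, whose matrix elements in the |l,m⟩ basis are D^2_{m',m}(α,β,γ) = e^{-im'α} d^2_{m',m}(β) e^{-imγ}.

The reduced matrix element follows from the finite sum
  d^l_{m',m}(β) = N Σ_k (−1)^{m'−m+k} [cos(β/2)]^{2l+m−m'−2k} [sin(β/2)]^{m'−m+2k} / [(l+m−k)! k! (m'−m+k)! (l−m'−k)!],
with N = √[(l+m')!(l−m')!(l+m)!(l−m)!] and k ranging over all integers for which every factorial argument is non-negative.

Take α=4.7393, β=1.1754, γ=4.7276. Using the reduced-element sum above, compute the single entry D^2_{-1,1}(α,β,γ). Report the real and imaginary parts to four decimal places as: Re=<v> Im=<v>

Re=0.5442 Im=0.0064

Split into d^2_{-1,1}(β=1.1754) × two z-phases.
With c≡cos(β/2)=0.832218 and s≡sin(β/2)=0.554448, N=[1·6·6·1]^{1/2}=6.000000
Admissible k: 2..3 (factorial args all ≥0)
  k=2: (−1)^0·6.0000/(2)·0.8322^2·0.5544^2 = +0.638731
  k=3: (−1)^1·6.0000/(6)·0.8322^0·0.5544^4 = -0.094503
d^2_{-1,1}(1.1754) = +0.638731 -0.094503 = +0.544228
Attach z-rotation phases: D = e^{-i(-1)(4.7393)}·(+0.544228)·e^{-i(1)(4.7276)} = +0.544191+0.006367i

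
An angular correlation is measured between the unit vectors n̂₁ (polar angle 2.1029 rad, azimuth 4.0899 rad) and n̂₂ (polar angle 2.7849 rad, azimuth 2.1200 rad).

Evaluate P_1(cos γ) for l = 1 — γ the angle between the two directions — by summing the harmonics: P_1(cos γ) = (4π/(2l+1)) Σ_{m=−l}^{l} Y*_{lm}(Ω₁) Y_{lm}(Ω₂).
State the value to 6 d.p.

0.358486

Summing Y*_{l m}(θ₁,φ₁)·Y_{l m}(θ₂,φ₂) over m ∈ [−1, 1]; prefactor 4π/(2·1+1) = 4.188790:
  m=-1: (-0.173592-0.241882i) × (-0.062974-0.102898i) = -0.013957+0.033095i  (running Σ = -0.013957+0.033095i)
  m=0: (-0.247891-0.000000i) × (-0.457848+0.000000i) = +0.113497+0.000000i  (running Σ = +0.099539+0.033095i)
  m=1: (+0.173592-0.241882i) × (+0.062974-0.102898i) = -0.013957-0.033095i  (running Σ = +0.085582+0.000000i)
Total Σ_m = +0.085582+0.000000i. Multiply by 4.188790: +0.358486+0.000000i. P_1(cos γ) = 0.358486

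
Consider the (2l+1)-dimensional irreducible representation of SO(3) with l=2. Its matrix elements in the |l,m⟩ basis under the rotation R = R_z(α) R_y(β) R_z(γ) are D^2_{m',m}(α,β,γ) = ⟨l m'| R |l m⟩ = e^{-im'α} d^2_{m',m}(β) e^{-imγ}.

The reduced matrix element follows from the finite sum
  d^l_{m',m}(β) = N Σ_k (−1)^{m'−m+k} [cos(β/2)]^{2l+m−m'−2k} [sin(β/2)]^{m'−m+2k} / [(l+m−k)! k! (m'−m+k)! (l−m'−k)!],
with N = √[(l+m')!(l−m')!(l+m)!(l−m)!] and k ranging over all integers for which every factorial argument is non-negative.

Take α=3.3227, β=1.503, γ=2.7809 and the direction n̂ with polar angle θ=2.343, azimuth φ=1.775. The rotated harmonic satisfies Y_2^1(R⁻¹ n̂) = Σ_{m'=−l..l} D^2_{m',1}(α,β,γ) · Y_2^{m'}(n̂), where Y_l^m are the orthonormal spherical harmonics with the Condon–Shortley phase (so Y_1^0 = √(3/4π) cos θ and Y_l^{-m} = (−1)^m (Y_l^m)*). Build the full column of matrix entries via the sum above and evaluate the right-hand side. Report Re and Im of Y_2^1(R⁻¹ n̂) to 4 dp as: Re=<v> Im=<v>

Re=-0.0215 Im=0.0101

Need the full column D^2_{m',1} for m'=−2..2 at α=3.3227, β=1.5030, γ=2.7809.
cos(β/2)=0.730666, sin(β/2)=0.682736
d^2_{-2,1}: single k=3 term ⇒ +0.465057;  D = -0.348739-0.307667i
d^2_{-1,1}: k∈[2..3] ⇒ +0.746558 -0.217275 = +0.529283;  D = +0.453480+0.272940i
d^2_{0,1}: k∈[1..2] ⇒ +0.652355 -0.569576 = +0.082779;  D = -0.077452-0.029215i
d^2_{1,1}: k∈[0..1] ⇒ +0.285020 -0.746558 = -0.461538;  D = -0.454116-0.082441i
d^2_{2,1}: single k=0 term ⇒ -0.532646;  D = +0.532645-0.000811i
Y_2^{m'}(θ=2.343,φ=1.775) and Σ D·Y over m':
  (-0.3487-0.3077i)·(-0.1819+0.0787i)  (+0.4535+0.2729i)·(+0.0783+0.3781i)  (-0.0775-0.0292i)·(+0.1452+0.0000i)  (-0.4541-0.0824i)·(-0.0783+0.3781i)  (+0.5326-0.0008i)·(-0.1819-0.0787i)
Y_2^1(R⁻¹ n̂) = -0.021509+0.010077i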